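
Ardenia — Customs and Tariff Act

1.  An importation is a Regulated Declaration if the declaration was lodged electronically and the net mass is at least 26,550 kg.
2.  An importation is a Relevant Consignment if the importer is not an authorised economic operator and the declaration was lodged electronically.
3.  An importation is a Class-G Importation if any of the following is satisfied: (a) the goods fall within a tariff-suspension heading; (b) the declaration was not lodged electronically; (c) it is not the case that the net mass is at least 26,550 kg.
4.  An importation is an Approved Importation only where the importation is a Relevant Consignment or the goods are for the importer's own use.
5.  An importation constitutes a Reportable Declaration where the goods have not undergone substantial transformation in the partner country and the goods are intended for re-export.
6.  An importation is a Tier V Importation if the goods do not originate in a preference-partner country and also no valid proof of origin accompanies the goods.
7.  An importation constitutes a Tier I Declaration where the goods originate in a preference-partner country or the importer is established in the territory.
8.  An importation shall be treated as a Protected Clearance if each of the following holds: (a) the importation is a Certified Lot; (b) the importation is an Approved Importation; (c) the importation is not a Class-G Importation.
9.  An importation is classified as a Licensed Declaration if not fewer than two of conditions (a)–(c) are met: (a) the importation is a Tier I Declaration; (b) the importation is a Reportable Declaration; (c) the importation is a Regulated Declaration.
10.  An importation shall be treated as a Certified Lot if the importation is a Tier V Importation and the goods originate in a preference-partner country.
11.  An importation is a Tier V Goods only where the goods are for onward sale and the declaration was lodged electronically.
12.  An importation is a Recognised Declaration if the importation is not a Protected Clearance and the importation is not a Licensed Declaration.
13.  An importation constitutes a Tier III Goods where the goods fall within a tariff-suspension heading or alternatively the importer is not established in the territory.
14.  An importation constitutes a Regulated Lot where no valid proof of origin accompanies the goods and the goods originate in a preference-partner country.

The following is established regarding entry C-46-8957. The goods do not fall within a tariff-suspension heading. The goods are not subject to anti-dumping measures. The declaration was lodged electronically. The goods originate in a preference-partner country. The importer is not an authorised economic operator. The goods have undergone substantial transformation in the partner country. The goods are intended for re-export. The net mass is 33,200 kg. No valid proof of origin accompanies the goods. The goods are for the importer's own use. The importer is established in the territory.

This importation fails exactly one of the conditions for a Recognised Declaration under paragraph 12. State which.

paragraph 6 — Tier V Importation: [the goods do not originate in a preference-partner country? no] AND [no valid proof of origin accompanies the goods? yes] → not satisfied.
paragraph 10 — Certified Lot: [Tier V Importation (paragraph 6)? no] AND [the goods originate in a preference-partner country? yes] → not satisfied.
paragraph 2 — Relevant Consignment: [the importer is not an authorised economic operator? yes] AND [the declaration was lodged electronically? yes] → satisfied.
paragraph 4 — Approved Importation: [Relevant Consignment (paragraph 2)? yes] OR [the goods are for the importer's own use? yes] → satisfied.
paragraph 3 — Class-G Importation: [the goods fall within a tariff-suspension heading? no] OR [the declaration was not lodged electronically? no] OR [net mass: 33,200 kg ≥ 26,550 kg? yes, so negated condition no] → not satisfied.
paragraph 8 — Protected Clearance: [Certified Lot (paragraph 10)? no] AND [Approved Importation (paragraph 4)? yes] AND [not a Class-G Importation (paragraph 3)? yes] → not satisfied.
paragraph 7 — Tier I Declaration: [the goods originate in a preference-partner country? yes] OR [the importer is established in the territory? yes] → satisfied.
paragraph 5 — Reportable Declaration: [the goods have not undergone substantial transformation in the partner country? no] AND [the goods are intended for re-export? yes] → not satisfied.
paragraph 1 — Regulated Declaration: [the declaration was lodged electronically? yes] AND [net mass: 33,200 kg ≥ 26,550 kg? yes] → satisfied.
paragraph 9 — Licensed Declaration: Tier I Declaration (paragraph 7)? yes; Reportable Declaration (paragraph 5)? no; Regulated Declaration (paragraph 1)? yes — 2 of 3 hold (need ≥2) → satisfied.
paragraph 12 — Recognised Declaration: [not a Protected Clearance (paragraph 8)? yes] AND [not a Licensed Declaration (paragraph 9)? no] → not satisfied.

Licensed Declaration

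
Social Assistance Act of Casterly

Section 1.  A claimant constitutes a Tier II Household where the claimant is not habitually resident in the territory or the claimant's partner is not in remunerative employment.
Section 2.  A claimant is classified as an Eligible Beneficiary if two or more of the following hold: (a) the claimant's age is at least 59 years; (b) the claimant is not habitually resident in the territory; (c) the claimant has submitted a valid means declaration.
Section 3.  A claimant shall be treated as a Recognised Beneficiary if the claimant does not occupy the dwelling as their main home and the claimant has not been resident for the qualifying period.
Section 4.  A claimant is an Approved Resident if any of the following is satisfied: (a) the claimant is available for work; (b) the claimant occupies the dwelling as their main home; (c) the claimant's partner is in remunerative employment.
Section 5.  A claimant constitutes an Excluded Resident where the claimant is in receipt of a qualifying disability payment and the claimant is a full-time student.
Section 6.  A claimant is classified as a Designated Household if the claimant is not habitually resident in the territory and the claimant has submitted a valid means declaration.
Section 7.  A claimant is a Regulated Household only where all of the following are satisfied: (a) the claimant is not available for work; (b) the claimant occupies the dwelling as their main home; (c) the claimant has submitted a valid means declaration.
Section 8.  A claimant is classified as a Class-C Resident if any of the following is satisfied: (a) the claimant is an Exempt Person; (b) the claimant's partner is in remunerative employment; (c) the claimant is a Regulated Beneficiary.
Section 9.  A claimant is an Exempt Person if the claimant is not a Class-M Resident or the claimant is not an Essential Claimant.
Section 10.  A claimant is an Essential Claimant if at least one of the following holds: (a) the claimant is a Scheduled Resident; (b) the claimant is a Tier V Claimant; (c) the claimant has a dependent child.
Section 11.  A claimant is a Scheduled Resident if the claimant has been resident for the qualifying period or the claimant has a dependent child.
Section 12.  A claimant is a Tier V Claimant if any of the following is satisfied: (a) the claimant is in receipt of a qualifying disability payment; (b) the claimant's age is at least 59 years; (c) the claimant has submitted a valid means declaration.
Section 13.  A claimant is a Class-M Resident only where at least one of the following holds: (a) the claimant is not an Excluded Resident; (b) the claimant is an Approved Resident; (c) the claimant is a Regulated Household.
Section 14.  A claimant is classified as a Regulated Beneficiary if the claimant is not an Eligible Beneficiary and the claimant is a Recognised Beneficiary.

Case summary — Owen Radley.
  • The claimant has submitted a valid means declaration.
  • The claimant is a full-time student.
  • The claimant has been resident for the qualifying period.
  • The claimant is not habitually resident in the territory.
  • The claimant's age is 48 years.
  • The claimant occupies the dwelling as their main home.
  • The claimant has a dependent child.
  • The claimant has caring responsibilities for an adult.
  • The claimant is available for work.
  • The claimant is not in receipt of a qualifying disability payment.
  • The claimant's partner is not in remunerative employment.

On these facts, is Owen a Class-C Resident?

No

section 5 — Excluded Resident: [the claimant is in receipt of a qualifying disability payment? no] AND [the claimant is a full-time student? yes] → not satisfied.
section 4 — Approved Resident: [the claimant is available for work? yes] OR [the claimant occupies the dwelling as their main home? yes] OR [the claimant's partner is in remunerative employment? no] → satisfied.
section 7 — Regulated Household: [the claimant is not available for work? no] AND [the claimant occupies the dwelling as their main home? yes] AND [the claimant has submitted a valid means declaration? yes] → not satisfied.
section 13 — Class-M Resident: [not an Excluded Resident (section 5)? yes] OR [Approved Resident (section 4)? yes] OR [Regulated Household (section 7)? no] → satisfied.
section 11 — Scheduled Resident: [the claimant has been resident for the qualifying period? yes] OR [the claimant has a dependent child? yes] → satisfied.
section 12 — Tier V Claimant: [the claimant is in receipt of a qualifying disability payment? no] OR [claimant's age: 48 years ≥ 59 years? no] OR [the claimant has submitted a valid means declaration? yes] → satisfied.
section 10 — Essential Claimant: [Scheduled Resident (section 11)? yes] OR [Tier V Claimant (section 12)? yes] OR [the claimant has a dependent child? yes] → satisfied.
section 9 — Exempt Person: [not a Class-M Resident (section 13)? no] OR [not an Essential Claimant (section 10)? no] → not satisfied.
section 2 — Eligible Beneficiary: claimant's age: 48 years ≥ 59 years? no; the claimant is not habitually resident in the territory? yes; the claimant has submitted a valid means declaration? yes — 2 of 3 hold (need ≥2) → satisfied.
section 3 — Recognised Beneficiary: [the claimant does not occupy the dwelling as their main home? no] AND [the claimant has not been resident for the qualifying period? no] → not satisfied.
section 14 — Regulated Beneficiary: [not an Eligible Beneficiary (section 2)? no] AND [Recognised Beneficiary (section 3)? no] → not satisfied.
section 8 — Class-C Resident: [Exempt Person (section 9)? no] OR [the claimant's partner is in remunerative employment? no] OR [Regulated Beneficiary (section 14)? no] → not satisfied.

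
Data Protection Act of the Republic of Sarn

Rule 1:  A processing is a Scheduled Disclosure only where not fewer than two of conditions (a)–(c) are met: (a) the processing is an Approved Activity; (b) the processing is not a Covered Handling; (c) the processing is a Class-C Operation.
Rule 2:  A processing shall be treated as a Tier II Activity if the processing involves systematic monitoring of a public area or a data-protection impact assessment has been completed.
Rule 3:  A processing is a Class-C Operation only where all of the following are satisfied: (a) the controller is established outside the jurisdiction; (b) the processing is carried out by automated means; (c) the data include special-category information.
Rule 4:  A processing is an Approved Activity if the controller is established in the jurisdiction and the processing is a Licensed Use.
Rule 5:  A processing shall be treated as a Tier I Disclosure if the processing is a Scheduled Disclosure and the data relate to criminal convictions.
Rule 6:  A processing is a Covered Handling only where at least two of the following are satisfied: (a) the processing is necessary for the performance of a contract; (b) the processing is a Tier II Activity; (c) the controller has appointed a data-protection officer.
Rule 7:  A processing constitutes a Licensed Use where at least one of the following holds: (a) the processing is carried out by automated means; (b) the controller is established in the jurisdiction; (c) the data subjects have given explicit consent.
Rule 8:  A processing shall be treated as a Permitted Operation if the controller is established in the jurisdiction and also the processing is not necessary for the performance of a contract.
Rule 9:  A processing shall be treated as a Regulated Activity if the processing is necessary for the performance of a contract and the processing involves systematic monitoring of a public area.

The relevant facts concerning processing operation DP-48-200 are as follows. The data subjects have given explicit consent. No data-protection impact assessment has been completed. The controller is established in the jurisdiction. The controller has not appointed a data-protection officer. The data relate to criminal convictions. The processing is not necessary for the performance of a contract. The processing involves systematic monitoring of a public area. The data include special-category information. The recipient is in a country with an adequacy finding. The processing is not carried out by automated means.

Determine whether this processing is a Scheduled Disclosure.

Under rule 7: the processing is carried out by automated means? no; or the controller is established in the jurisdiction? yes; or the data subjects have given explicit consent? yes. So the processing is a Licensed Use.
Under rule 4: the controller is established in the jurisdiction? yes; and Licensed Use (rule 7)? yes. So the processing is an Approved Activity.
Under rule 2: the processing involves systematic monitoring of a public area? yes; or a data-protection impact assessment has been completed? no. So the processing is a Tier II Activity.
Under rule 6: the processing is necessary for the performance of a contract? no; Tier II Activity (rule 2)? yes; the controller has appointed a data-protection officer? no — 1 of 3 hold (need ≥2) → not satisfied.
Under rule 3: the controller is established outside the jurisdiction? no; and the processing is carried out by automated means? no; and the data include special-category information? yes. So the processing is not a Class-C Operation.
Under rule 1: Approved Activity (rule 4)? yes; not a Covered Handling (rule 6)? yes; Class-C Operation (rule 3)? no — 2 of 3 hold (need ≥2) → satisfied.

Yes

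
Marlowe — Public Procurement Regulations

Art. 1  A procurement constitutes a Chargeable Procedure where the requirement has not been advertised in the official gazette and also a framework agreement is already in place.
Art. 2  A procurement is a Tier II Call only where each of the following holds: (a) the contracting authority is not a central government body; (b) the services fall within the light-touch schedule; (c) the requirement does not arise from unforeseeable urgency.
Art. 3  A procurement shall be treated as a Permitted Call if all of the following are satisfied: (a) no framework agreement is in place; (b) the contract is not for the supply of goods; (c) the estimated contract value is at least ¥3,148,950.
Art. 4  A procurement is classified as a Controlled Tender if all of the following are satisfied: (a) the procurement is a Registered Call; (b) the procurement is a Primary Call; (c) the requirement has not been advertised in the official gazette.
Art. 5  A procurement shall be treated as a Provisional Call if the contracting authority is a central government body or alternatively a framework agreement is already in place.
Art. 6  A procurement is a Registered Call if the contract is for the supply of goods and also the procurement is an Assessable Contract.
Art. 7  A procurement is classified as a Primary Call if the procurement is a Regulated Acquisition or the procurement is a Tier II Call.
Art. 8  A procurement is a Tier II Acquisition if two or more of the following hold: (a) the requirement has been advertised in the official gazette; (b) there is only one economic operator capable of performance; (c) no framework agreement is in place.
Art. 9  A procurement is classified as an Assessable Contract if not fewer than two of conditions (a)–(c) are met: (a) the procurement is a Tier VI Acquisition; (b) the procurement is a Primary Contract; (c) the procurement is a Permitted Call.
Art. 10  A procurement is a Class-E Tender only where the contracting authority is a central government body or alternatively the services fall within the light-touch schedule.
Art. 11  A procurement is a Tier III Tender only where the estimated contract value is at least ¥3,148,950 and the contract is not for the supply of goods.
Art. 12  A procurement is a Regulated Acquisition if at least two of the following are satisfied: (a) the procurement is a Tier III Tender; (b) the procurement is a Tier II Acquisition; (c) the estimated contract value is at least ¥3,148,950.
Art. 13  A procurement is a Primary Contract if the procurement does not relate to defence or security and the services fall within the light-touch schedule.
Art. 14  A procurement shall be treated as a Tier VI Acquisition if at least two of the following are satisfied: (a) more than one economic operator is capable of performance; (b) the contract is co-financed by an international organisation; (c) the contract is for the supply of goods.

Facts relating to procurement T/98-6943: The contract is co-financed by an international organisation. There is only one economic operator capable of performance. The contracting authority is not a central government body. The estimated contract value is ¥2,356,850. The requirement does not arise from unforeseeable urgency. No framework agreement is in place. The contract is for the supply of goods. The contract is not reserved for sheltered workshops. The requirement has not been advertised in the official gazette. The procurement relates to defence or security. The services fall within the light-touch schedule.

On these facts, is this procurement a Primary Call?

Under article 11: estimated contract value: ¥2,356,850 ≥ ¥3,148,950? no; and the contract is not for the supply of goods? no. So the procurement is not a Tier III Tender.
Under article 8: the requirement has been advertised in the official gazette? no; there is only one economic operator capable of performance? yes; no framework agreement is in place? yes — 2 of 3 hold (need ≥2) → satisfied.
Under article 12: Tier III Tender (article 11)? no; Tier II Acquisition (article 8)? yes; estimated contract value: ¥2,356,850 ≥ ¥3,148,950? no — 1 of 3 hold (need ≥2) → not satisfied.
Under article 2: the contracting authority is not a central government body? yes; and the services fall within the light-touch schedule? yes; and the requirement does not arise from unforeseeable urgency? yes. So the procurement is a Tier II Call.
Under article 7: Regulated Acquisition (article 12)? no; or Tier II Call (article 2)? yes. So the procurement is a Primary Call.

Yes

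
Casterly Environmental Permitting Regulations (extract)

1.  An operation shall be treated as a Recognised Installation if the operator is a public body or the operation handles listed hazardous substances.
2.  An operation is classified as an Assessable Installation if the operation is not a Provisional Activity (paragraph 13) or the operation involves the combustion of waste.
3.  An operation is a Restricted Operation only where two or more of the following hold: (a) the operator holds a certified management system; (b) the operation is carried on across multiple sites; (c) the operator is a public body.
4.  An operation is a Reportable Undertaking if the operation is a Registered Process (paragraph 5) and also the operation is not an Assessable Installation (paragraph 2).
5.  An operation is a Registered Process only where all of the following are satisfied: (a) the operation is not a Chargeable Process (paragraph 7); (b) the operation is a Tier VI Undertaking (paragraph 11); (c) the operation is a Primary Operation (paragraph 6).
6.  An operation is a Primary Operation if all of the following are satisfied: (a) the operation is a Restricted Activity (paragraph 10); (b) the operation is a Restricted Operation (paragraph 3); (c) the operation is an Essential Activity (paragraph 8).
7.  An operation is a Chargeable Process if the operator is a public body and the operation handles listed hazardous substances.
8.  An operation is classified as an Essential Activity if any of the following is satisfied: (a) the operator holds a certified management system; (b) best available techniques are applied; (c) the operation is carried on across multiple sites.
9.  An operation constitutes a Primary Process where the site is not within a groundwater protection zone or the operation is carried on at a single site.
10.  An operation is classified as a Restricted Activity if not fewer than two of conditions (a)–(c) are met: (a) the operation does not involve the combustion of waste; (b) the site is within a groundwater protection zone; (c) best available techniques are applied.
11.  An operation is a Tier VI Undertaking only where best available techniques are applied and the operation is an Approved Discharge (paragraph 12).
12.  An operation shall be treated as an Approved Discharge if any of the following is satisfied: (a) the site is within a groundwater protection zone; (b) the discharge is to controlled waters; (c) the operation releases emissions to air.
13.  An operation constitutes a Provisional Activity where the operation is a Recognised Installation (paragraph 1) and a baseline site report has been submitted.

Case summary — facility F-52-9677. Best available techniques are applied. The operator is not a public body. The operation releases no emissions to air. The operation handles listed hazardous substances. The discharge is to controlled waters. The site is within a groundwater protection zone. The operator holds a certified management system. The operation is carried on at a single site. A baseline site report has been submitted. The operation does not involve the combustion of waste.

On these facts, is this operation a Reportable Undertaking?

No

paragraph 7 — Chargeable Process: [the operator is a public body? no] AND [the operation handles listed hazardous substances? yes] → not satisfied.
paragraph 12 — Approved Discharge: [the site is within a groundwater protection zone? yes] OR [the discharge is to controlled waters? yes] OR [the operation releases emissions to air? no] → satisfied.
paragraph 11 — Tier VI Undertaking: [best available techniques are applied? yes] AND [Approved Discharge (paragraph 12)? yes] → satisfied.
paragraph 10 — Restricted Activity: the operation does not involve the combustion of waste? yes; the site is within a groundwater protection zone? yes; best available techniques are applied? yes — 3 of 3 hold (need ≥2) → satisfied.
paragraph 3 — Restricted Operation: the operator holds a certified management system? yes; the operation is carried on across multiple sites? no; the operator is a public body? no — 1 of 3 hold (need ≥2) → not satisfied.
paragraph 8 — Essential Activity: [the operator holds a certified management system? yes] OR [best available techniques are applied? yes] OR [the operation is carried on across multiple sites? no] → satisfied.
paragraph 6 — Primary Operation: [Restricted Activity (paragraph 10)? yes] AND [Restricted Operation (paragraph 3)? no] AND [Essential Activity (paragraph 8)? yes] → not satisfied.
paragraph 5 — Registered Process: [not a Chargeable Process (paragraph 7)? yes] AND [Tier VI Undertaking (paragraph 11)? yes] AND [Primary Operation (paragraph 6)? no] → not satisfied.
paragraph 1 — Recognised Installation: [the operator is a public body? no] OR [the operation handles listed hazardous substances? yes] → satisfied.
paragraph 13 — Provisional Activity: [Recognised Installation (paragraph 1)? yes] AND [a baseline site report has been submitted? yes] → satisfied.
paragraph 2 — Assessable Installation: [not a Provisional Activity (paragraph 13)? no] OR [the operation involves the combustion of waste? no] → not satisfied.
paragraph 4 — Reportable Undertaking: [Registered Process (paragraph 5)? no] AND [not an Assessable Installation (paragraph 2)? yes] → not satisfied.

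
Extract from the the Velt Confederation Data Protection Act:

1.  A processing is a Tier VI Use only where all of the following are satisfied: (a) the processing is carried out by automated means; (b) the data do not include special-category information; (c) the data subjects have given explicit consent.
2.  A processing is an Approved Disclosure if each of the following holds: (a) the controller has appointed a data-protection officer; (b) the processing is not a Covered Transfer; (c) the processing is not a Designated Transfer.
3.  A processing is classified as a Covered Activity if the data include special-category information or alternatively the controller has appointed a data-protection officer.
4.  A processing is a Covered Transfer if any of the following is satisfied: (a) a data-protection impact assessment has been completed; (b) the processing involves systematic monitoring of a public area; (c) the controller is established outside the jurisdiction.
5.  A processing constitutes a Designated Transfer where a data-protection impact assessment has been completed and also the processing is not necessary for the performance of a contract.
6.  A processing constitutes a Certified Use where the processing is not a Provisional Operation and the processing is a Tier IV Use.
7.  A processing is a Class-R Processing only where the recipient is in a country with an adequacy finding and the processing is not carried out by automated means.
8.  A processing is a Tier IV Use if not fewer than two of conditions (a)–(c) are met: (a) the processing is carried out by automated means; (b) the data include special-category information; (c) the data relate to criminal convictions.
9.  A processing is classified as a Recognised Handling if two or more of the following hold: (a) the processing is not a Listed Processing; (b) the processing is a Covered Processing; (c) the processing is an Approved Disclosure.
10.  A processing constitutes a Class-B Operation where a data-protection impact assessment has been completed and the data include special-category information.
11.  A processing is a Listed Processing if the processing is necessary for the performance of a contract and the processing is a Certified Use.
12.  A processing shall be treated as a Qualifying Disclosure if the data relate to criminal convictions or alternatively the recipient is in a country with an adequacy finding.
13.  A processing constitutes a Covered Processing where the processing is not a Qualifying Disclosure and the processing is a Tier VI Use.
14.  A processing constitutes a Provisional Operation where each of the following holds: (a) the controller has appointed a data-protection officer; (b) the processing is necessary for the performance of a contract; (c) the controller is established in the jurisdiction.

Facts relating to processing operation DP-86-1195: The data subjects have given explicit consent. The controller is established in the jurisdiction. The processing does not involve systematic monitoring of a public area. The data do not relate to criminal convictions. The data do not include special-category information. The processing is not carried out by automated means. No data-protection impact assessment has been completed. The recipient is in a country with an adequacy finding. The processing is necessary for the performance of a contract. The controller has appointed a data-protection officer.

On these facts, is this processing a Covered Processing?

No

Under paragraph 12: the data relate to criminal convictions? no; or the recipient is in a country with an adequacy finding? yes. So the processing is a Qualifying Disclosure.
Under paragraph 1: the processing is carried out by automated means? no; and the data do not include special-category information? yes; and the data subjects have given explicit consent? yes. So the processing is not a Tier VI Use.
Under paragraph 13: not a Qualifying Disclosure (paragraph 12)? no; and Tier VI Use (paragraph 1)? no. So the processing is not a Covered Processing.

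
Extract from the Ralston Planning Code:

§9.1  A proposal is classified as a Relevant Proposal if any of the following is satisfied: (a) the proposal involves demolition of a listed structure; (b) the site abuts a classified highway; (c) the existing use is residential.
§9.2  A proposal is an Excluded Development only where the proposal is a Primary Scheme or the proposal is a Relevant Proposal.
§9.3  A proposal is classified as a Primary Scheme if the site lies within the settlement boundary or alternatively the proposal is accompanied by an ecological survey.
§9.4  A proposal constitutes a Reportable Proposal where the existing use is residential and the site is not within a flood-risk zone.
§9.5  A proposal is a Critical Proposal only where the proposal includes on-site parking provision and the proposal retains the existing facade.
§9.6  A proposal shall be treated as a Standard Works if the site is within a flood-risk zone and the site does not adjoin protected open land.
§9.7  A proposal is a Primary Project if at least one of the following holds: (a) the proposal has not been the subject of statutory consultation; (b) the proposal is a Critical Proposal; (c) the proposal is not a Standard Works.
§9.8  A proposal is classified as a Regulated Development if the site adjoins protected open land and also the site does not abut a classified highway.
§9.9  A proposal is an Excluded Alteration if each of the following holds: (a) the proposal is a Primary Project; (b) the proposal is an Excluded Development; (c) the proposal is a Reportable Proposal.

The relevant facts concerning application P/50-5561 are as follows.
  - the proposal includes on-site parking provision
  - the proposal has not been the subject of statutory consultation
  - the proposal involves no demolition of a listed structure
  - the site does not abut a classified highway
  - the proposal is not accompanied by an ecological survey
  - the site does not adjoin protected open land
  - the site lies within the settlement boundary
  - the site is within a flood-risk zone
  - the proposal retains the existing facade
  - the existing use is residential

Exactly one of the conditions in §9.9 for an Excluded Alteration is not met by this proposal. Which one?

Under §9.5: the proposal includes on-site parking provision? yes; and the proposal retains the existing facade? yes. So the proposal is a Critical Proposal.
Under §9.6: the site is within a flood-risk zone? yes; and the site does not adjoin protected open land? yes. So the proposal is a Standard Works.
Under §9.7: the proposal has not been the subject of statutory consultation? yes; or Critical Proposal (§9.5)? yes; or not a Standard Works (§9.6)? no. So the proposal is a Primary Project.
Under §9.3: the site lies within the settlement boundary? yes; or the proposal is accompanied by an ecological survey? no. So the proposal is a Primary Scheme.
Under §9.1: the proposal involves demolition of a listed structure? no; or the site abuts a classified highway? no; or the existing use is residential? yes. So the proposal is a Relevant Proposal.
Under §9.2: Primary Scheme (§9.3)? yes; or Relevant Proposal (§9.1)? yes. So the proposal is an Excluded Development.
Under §9.4: the existing use is residential? yes; and the site is not within a flood-risk zone? no. So the proposal is not a Reportable Proposal.
Under §9.9: Primary Project (§9.7)? yes; and Excluded Development (§9.2)? yes; and Reportable Proposal (§9.4)? no. So the proposal is not an Excluded Alteration.

Reportable Proposal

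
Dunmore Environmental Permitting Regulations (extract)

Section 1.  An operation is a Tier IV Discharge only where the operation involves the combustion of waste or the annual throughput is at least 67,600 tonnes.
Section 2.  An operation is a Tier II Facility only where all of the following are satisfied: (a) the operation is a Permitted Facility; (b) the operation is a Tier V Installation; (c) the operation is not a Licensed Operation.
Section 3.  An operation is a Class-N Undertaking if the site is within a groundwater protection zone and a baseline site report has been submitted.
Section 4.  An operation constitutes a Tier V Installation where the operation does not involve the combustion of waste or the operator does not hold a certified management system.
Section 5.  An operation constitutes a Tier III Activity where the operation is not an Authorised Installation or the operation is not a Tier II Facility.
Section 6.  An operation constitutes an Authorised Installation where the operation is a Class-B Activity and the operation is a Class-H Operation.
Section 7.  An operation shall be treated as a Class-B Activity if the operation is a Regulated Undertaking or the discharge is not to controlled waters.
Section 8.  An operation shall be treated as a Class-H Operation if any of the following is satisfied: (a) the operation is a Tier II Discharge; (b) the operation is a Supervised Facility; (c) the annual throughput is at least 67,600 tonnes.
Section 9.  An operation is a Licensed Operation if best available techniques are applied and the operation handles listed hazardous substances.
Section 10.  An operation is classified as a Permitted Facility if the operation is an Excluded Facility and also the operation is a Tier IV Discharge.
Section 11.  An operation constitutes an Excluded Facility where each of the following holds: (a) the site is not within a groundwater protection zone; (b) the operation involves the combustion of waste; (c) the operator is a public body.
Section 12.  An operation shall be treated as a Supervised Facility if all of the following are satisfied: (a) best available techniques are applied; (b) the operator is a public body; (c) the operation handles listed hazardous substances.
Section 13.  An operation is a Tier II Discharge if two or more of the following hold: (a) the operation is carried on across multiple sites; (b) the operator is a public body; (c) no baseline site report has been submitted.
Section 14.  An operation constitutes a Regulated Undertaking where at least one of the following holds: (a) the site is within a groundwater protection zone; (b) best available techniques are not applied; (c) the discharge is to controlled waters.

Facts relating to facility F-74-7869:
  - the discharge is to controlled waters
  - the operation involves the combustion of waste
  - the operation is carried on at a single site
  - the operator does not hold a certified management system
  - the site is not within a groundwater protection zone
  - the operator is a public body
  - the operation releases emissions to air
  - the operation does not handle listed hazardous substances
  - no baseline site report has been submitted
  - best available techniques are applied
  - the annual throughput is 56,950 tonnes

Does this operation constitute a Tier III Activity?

No

section 14 — Regulated Undertaking: [the site is within a groundwater protection zone? no] OR [best available techniques are not applied? no] OR [the discharge is to controlled waters? yes] → satisfied.
section 7 — Class-B Activity: [Regulated Undertaking (section 14)? yes] OR [the discharge is not to controlled waters? no] → satisfied.
section 13 — Tier II Discharge: the operation is carried on across multiple sites? no; the operator is a public body? yes; no baseline site report has been submitted? yes — 2 of 3 hold (need ≥2) → satisfied.
section 12 — Supervised Facility: [best available techniques are applied? yes] AND [the operator is a public body? yes] AND [the operation handles listed hazardous substances? no] → not satisfied.
section 8 — Class-H Operation: [Tier II Discharge (section 13)? yes] OR [Supervised Facility (section 12)? no] OR [annual throughput: 56,950 tonnes ≥ 67,600 tonnes? no] → satisfied.
section 6 — Authorised Installation: [Class-B Activity (section 7)? yes] AND [Class-H Operation (section 8)? yes] → satisfied.
section 11 — Excluded Facility: [the site is not within a groundwater protection zone? yes] AND [the operation involves the combustion of waste? yes] AND [the operator is a public body? yes] → satisfied.
section 1 — Tier IV Discharge: [the operation involves the combustion of waste? yes] OR [annual throughput: 56,950 tonnes ≥ 67,600 tonnes? no] → satisfied.
section 10 — Permitted Facility: [Excluded Facility (section 11)? yes] AND [Tier IV Discharge (section 1)? yes] → satisfied.
section 4 — Tier V Installation: [the operation does not involve the combustion of waste? no] OR [the operator does not hold a certified management system? yes] → satisfied.
section 9 — Licensed Operation: [best available techniques are applied? yes] AND [the operation handles listed hazardous substances? no] → not satisfied.
section 2 — Tier II Facility: [Permitted Facility (section 10)? yes] AND [Tier V Installation (section 4)? yes] AND [not a Licensed Operation (section 9)? yes] → satisfied.
section 5 — Tier III Activity: [not an Authorised Installation (section 6)? no] OR [not a Tier II Facility (section 2)? no] → not satisfied.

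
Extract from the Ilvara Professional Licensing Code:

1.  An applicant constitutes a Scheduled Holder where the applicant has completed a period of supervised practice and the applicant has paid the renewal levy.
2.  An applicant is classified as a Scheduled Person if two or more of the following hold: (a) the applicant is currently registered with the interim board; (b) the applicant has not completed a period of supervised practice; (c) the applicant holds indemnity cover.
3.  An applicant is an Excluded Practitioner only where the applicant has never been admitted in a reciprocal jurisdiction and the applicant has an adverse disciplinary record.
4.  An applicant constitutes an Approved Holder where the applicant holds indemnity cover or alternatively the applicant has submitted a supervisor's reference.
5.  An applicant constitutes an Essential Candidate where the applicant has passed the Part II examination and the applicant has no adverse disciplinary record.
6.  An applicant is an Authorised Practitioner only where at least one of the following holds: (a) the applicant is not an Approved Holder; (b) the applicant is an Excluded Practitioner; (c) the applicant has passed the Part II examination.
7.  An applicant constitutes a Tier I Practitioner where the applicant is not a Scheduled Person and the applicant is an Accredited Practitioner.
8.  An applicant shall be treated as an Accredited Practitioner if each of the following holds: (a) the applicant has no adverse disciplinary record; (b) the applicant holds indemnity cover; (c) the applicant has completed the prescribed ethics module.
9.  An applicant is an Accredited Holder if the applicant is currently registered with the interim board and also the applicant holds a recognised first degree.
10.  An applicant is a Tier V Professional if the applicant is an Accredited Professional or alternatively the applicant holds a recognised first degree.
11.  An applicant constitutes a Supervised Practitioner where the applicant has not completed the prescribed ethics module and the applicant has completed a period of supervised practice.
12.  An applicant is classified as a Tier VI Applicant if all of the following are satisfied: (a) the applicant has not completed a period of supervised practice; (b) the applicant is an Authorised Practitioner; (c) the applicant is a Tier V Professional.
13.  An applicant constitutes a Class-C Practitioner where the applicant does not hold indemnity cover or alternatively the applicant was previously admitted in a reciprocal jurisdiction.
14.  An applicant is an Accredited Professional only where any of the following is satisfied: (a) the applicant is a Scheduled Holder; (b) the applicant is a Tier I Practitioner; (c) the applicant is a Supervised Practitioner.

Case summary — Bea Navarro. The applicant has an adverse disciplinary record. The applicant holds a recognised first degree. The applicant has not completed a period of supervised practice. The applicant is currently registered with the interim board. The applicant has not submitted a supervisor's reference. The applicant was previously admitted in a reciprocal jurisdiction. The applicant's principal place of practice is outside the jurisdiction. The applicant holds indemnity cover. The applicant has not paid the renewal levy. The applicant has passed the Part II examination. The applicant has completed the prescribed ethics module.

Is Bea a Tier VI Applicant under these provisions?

Yes

paragraph 4 — Approved Holder: [the applicant holds indemnity cover? yes] OR [the applicant has submitted a supervisor's reference? no] → satisfied.
paragraph 3 — Excluded Practitioner: [the applicant has never been admitted in a reciprocal jurisdiction? no] AND [the applicant has an adverse disciplinary record? yes] → not satisfied.
paragraph 6 — Authorised Practitioner: [not an Approved Holder (paragraph 4)? no] OR [Excluded Practitioner (paragraph 3)? no] OR [the applicant has passed the Part II examination? yes] → satisfied.
paragraph 1 — Scheduled Holder: [the applicant has completed a period of supervised practice? no] AND [the applicant has paid the renewal levy? no] → not satisfied.
paragraph 2 — Scheduled Person: the applicant is currently registered with the interim board? yes; the applicant has not completed a period of supervised practice? yes; the applicant holds indemnity cover? yes — 3 of 3 hold (need ≥2) → satisfied.
paragraph 8 — Accredited Practitioner: [the applicant has no adverse disciplinary record? no] AND [the applicant holds indemnity cover? yes] AND [the applicant has completed the prescribed ethics module? yes] → not satisfied.
paragraph 7 — Tier I Practitioner: [not a Scheduled Person (paragraph 2)? no] AND [Accredited Practitioner (paragraph 8)? no] → not satisfied.
paragraph 11 — Supervised Practitioner: [the applicant has not completed the prescribed ethics module? no] AND [the applicant has completed a period of supervised practice? no] → not satisfied.
paragraph 14 — Accredited Professional: [Scheduled Holder (paragraph 1)? no] OR [Tier I Practitioner (paragraph 7)? no] OR [Supervised Practitioner (paragraph 11)? no] → not satisfied.
paragraph 10 — Tier V Professional: [Accredited Professional (paragraph 14)? no] OR [the applicant holds a recognised first degree? yes] → satisfied.
paragraph 12 — Tier VI Applicant: [the applicant has not completed a period of supervised practice? yes] AND [Authorised Practitioner (paragraph 6)? yes] AND [Tier V Professional (paragraph 10)? yes] → satisfied.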